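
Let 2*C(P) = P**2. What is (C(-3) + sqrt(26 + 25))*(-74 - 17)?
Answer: -819/2 - 91*sqrt(51) ≈ -1059.4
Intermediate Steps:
C(P) = P**2/2
(C(-3) + sqrt(26 + 25))*(-74 - 17) = ((1/2)*(-3)**2 + sqrt(26 + 25))*(-74 - 17) = ((1/2)*9 + sqrt(51))*(-91) = (9/2 + sqrt(51))*(-91) = -819/2 - 91*sqrt(51)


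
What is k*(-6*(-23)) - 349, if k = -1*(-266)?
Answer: 36359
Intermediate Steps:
k = 266
k*(-6*(-23)) - 349 = 266*(-6*(-23)) - 349 = 266*138 - 349 = 36708 - 349 = 36359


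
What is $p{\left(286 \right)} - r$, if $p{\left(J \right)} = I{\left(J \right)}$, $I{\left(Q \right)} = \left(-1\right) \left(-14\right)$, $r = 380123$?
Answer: $-380109$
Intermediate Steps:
$I{\left(Q \right)} = 14$
$p{\left(J \right)} = 14$
$p{\left(286 \right)} - r = 14 - 380123 = -380109$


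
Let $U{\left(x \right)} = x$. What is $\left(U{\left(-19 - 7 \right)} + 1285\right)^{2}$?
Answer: $1585081$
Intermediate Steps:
$\left(U{\left(-19 - 7 \right)} + 1285\right)^{2} = \left(\left(-19 - 7\right) + 1285\right)^{2} = \left(-26 + 1285\right)^{2} = 1259^{2} = 1585081$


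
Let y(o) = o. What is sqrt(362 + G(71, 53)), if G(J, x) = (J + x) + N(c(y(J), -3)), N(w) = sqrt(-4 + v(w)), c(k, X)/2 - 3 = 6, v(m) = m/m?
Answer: sqrt(486 + I*sqrt(3)) ≈ 22.045 + 0.03928*I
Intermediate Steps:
v(m) = 1
c(k, X) = 18 (c(k, X) = 6 + 2*6 = 6 + 12 = 18)
N(w) = I*sqrt(3) (N(w) = sqrt(-4 + 1) = sqrt(-3) = I*sqrt(3))
G(J, x) = J + x + I*sqrt(3) (G(J, x) = (J + x) + I*sqrt(3) = J + x + I*sqrt(3))
sqrt(362 + G(71, 53)) = sqrt(362 + (71 + 53 + I*sqrt(3))) = sqrt(362 + (124 + I*sqrt(3))) = sqrt(486 + I*sqrt(3))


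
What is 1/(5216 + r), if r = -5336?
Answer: -1/120 ≈ -0.0083333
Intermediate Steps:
1/(5216 + r) = 1/(5216 - 5336) = 1/(-120) = -1/120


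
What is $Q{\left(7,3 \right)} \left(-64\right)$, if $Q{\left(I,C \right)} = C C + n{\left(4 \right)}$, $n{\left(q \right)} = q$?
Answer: $-832$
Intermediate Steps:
$Q{\left(I,C \right)} = 4 + C^{2}$ ($Q{\left(I,C \right)} = C C + 4 = C^{2} + 4 = 4 + C^{2}$)
$Q{\left(7,3 \right)} \left(-64\right) = \left(4 + 3^{2}\right) \left(-64\right) = \left(4 + 9\right) \left(-64\right) = 13 \left(-64\right) = -832$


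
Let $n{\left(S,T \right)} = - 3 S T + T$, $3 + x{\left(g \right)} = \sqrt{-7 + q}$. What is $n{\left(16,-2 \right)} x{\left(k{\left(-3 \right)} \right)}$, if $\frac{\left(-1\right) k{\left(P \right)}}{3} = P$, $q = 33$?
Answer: $-282 + 94 \sqrt{26} \approx 197.31$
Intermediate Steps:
$k{\left(P \right)} = - 3 P$
$x{\left(g \right)} = -3 + \sqrt{26}$ ($x{\left(g \right)} = -3 + \sqrt{-7 + 33} = -3 + \sqrt{26}$)
$n{\left(S,T \right)} = T - 3 S T$ ($n{\left(S,T \right)} = - 3 S T + T = T - 3 S T$)
$n{\left(16,-2 \right)} x{\left(k{\left(-3 \right)} \right)} = - 2 \left(1 - 48\right) \left(-3 + \sqrt{26}\right) = \left(-2\right) \left(-47\right) \left(-3 + \sqrt{26}\right) = 94 \left(-3 + \sqrt{26}\right) = -282 + 94 \sqrt{26}$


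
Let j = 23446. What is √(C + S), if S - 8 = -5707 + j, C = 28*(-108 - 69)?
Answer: √12791 ≈ 113.10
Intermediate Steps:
C = -4956 (C = 28*(-177) = -4956)
S = 17747 (S = 8 + (-5707 + 23446) = 8 + 17739 = 17747)
√(C + S) = √(-4956 + 17747) = √12791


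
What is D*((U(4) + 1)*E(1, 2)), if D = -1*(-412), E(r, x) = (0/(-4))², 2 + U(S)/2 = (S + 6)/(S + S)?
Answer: 0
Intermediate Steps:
U(S) = -4 + (6 + S)/S (U(S) = -4 + 2*((S + 6)/(S + S)) = -4 + 2*((6 + S)/((2*S))) = -4 + 2*((6 + S)*(1/(2*S))) = -4 + 2*((6 + S)/(2*S)) = -4 + (6 + S)/S)
E(r, x) = 0 (E(r, x) = (0*(-¼))² = 0² = 0)
D = 412
D*((U(4) + 1)*E(1, 2)) = 412*(((-3 + 6/4) + 1)*0) = 412*(((-3 + 6*(¼)) + 1)*0) = 412*(((-3 + 3/2) + 1)*0) = 412*((-3/2 + 1)*0) = 412*(-½*0) = 412*0 = 0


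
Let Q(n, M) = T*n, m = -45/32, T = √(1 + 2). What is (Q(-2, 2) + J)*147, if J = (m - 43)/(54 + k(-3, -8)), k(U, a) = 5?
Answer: -208887/1888 - 294*√3 ≈ -619.86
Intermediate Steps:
T = √3 ≈ 1.7320
m = -45/32 (m = -45*1/32 = -45/32 ≈ -1.4063)
Q(n, M) = n*√3 (Q(n, M) = √3*n = n*√3)
J = -1421/1888 (J = (-45/32 - 43)/(54 + 5) = -1421/32/59 = -1421/32*1/59 = -1421/1888 ≈ -0.75265)
(Q(-2, 2) + J)*147 = (-2*√3 - 1421/1888)*147 = (-1421/1888 - 2*√3)*147 = -208887/1888 - 294*√3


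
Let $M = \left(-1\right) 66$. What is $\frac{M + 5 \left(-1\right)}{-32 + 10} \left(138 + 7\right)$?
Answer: $\frac{10295}{22} \approx 467.95$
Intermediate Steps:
$M = -66$
$\frac{M + 5 \left(-1\right)}{-32 + 10} \left(138 + 7\right) = \frac{-66 + 5 \left(-1\right)}{-32 + 10} \left(138 + 7\right) = \frac{-66 - 5}{-22} \cdot 145 = \left(-71\right) \left(- \frac{1}{22}\right) 145 = \frac{71}{22} \cdot 145 = \frac{10295}{22}$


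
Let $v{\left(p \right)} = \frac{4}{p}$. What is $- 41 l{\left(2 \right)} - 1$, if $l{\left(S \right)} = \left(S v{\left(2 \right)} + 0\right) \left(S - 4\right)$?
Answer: $327$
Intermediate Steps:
$l{\left(S \right)} = 2 S \left(-4 + S\right)$ ($l{\left(S \right)} = \left(S \frac{4}{2} + 0\right) \left(S - 4\right) = \left(S 4 \cdot \frac{1}{2} + 0\right) \left(-4 + S\right) = \left(S 2 + 0\right) \left(-4 + S\right) = \left(2 S + 0\right) \left(-4 + S\right) = 2 S \left(-4 + S\right)$)
$- 41 l{\left(2 \right)} - 1 = - 41 \cdot 2 \cdot 2 \left(-4 + 2\right) - 1 = - 41 \cdot 2 \cdot 2 \left(-2\right) - 1 = \left(-41\right) \left(-8\right) - 1 = 328 - 1 = 327$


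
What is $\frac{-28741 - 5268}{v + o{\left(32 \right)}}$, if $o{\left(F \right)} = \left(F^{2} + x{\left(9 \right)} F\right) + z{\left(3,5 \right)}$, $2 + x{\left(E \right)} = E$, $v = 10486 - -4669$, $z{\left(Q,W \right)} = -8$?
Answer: $- \frac{34009}{16395} \approx -2.0744$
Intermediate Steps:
$v = 15155$ ($v = 10486 + 4669 = 15155$)
$x{\left(E \right)} = -2 + E$
$o{\left(F \right)} = -8 + F^{2} + 7 F$ ($o{\left(F \right)} = \left(F^{2} + \left(-2 + 9\right) F\right) - 8 = \left(F^{2} + 7 F\right) - 8 = -8 + F^{2} + 7 F$)
$\frac{-28741 - 5268}{v + o{\left(32 \right)}} = \frac{-28741 - 5268}{15155 + \left(-8 + 32^{2} + 7 \cdot 32\right)} = - \frac{34009}{15155 + \left(-8 + 1024 + 224\right)} = - \frac{34009}{15155 + 1240} = - \frac{34009}{16395}$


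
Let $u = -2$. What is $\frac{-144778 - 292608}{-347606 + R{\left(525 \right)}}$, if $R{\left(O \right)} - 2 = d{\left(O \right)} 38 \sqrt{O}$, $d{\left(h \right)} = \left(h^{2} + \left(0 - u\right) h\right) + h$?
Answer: $- \frac{6334880131}{2427173411477466} - \frac{159973929500 \sqrt{21}}{404528901912911} \approx -0.0018148$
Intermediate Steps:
$d{\left(h \right)} = h^{2} + 3 h$ ($d{\left(h \right)} = \left(h^{2} + \left(0 - -2\right) h\right) + h = \left(h^{2} + \left(0 + 2\right) h\right) + h = \left(h^{2} + 2 h\right) + h = h^{2} + 3 h$)
$R{\left(O \right)} = 2 + 38 O^{\frac{3}{2}} \left(3 + O\right)$ ($R{\left(O \right)} = 2 + O \left(3 + O\right) 38 \sqrt{O} = 2 + 38 O^{\frac{3}{2}} \left(3 + O\right)$)
$\frac{-144778 - 292608}{-347606 + R{\left(525 \right)}} = \frac{-144778 - 292608}{-347606 + \left(2 + 38 \cdot 525^{\frac{3}{2}} \left(3 + 525\right)\right)} = - \frac{437386}{-347606 + \left(2 + 38 \cdot 2625 \sqrt{21} \cdot 528\right)} = - \frac{437386}{-347606 + \left(2 + 52668000 \sqrt{21}\right)} = - \frac{437386}{-347604 + 52668000 \sqrt{21}}$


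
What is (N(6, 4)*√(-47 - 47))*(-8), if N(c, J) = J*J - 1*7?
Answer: -72*I*√94 ≈ -698.07*I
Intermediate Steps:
N(c, J) = -7 + J² (N(c, J) = J² - 7 = -7 + J²)
(N(6, 4)*√(-47 - 47))*(-8) = ((-7 + 4²)*√(-47 - 47))*(-8) = ((-7 + 16)*√(-94))*(-8) = (9*(I*√94))*(-8) = (9*I*√94)*(-8) = -72*I*√94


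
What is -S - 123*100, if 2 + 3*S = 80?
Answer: -12326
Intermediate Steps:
S = 26 (S = -2/3 + (1/3)*80 = -2/3 + 80/3 = 26)
-S - 123*100 = -1*26 - 123*100 = -26 - 12300 = -12326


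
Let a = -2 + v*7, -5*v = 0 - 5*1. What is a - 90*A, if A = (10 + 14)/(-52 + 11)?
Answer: 2365/41 ≈ 57.683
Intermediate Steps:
v = 1 (v = -(0 - 5*1)/5 = -(0 - 5)/5 = -⅕*(-5) = 1)
A = -24/41 (A = 24/(-41) = 24*(-1/41) = -24/41 ≈ -0.58537)
a = 5 (a = -2 + 1*7 = -2 + 7 = 5)
a - 90*A = 5 - 90*(-24/41) = 5 + 2160/41 = 2365/41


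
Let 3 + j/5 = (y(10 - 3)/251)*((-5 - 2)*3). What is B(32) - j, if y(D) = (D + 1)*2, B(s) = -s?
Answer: -2587/251 ≈ -10.307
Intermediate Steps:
y(D) = 2 + 2*D (y(D) = (1 + D)*2 = 2 + 2*D)
j = -5445/251 (j = -15 + 5*(((2 + 2*(10 - 3))/251)*((-5 - 2)*3)) = -15 + 5*(((2 + 2*7)*(1/251))*(-7*3)) = -15 + 5*(((2 + 14)*(1/251))*(-21)) = -15 + 5*((16*(1/251))*(-21)) = -15 + 5*((16/251)*(-21)) = -15 + 5*(-336/251) = -15 - 1680/251 = -5445/251 ≈ -21.693)
B(32) - j = -1*32 - 1*(-5445/251) = -32 + 5445/251 = -2587/251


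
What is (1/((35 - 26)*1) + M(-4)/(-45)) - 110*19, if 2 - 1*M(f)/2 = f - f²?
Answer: -31363/15 ≈ -2090.9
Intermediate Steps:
M(f) = 4 - 2*f + 2*f² (M(f) = 4 - 2*(f - f²) = 4 + (-2*f + 2*f²) = 4 - 2*f + 2*f²)
(1/((35 - 26)*1) + M(-4)/(-45)) - 110*19 = (1/((35 - 26)*1) + (4 - 2*(-4) + 2*(-4)²)/(-45)) - 110*19 = (1/9 + (4 + 8 + 2*16)*(-1/45)) - 2090 = ((⅑)*1 + (4 + 8 + 32)*(-1/45)) - 2090 = (⅑ + 44*(-1/45)) - 2090 = (⅑ - 44/45) - 2090 = -13/15 - 2090 = -31363/15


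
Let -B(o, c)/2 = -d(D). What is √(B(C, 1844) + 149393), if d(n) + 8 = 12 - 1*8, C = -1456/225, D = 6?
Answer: √149385 ≈ 386.50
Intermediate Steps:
C = -1456/225 (C = -1456*1/225 = -1456/225 ≈ -6.4711)
d(n) = -4 (d(n) = -8 + (12 - 1*8) = -8 + (12 - 8) = -8 + 4 = -4)
B(o, c) = -8 (B(o, c) = -(-2)*(-4) = -2*4 = -8)
√(B(C, 1844) + 149393) = √(-8 + 149393) = √149385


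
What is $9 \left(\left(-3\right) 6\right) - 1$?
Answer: $-163$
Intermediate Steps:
$9 \left(\left(-3\right) 6\right) - 1 = 9 \left(-18\right) - 1 = -162 - 1 = -163$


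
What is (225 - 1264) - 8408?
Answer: -9447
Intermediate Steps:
(225 - 1264) - 8408 = -1039 - 8408 = -9447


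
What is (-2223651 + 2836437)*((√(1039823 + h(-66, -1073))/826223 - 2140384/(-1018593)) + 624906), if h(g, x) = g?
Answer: 130018281677590204/339531 + 612786*√1039757/826223 ≈ 3.8293e+11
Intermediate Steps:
(-2223651 + 2836437)*((√(1039823 + h(-66, -1073))/826223 - 2140384/(-1018593)) + 624906) = (-2223651 + 2836437)*((√(1039823 - 66)/826223 - 2140384/(-1018593)) + 624906) = 612786*((√1039757*(1/826223) - 2140384*(-1/1018593)) + 624906) = 612786*((√1039757/826223 + 2140384/1018593) + 624906) = 612786*((2140384/1018593 + √1039757/826223) + 624906) = 612786*(636527017642/1018593 + √1039757/826223) = 130018281677590204/339531 + 612786*√1039757/826223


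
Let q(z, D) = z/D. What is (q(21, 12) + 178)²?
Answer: 516961/16 ≈ 32310.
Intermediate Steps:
(q(21, 12) + 178)² = (21/12 + 178)² = (21*(1/12) + 178)² = (7/4 + 178)² = (719/4)² = 516961/16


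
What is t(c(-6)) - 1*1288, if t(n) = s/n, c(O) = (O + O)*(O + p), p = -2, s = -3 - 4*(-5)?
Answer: -123631/96 ≈ -1287.8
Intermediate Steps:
s = 17 (s = -3 + 20 = 17)
c(O) = 2*O*(-2 + O) (c(O) = (O + O)*(O - 2) = (2*O)*(-2 + O) = 2*O*(-2 + O))
t(n) = 17/n
t(c(-6)) - 1*1288 = 17/((2*(-6)*(-2 - 6))) - 1*1288 = 17/((2*(-6)*(-8))) - 1288 = 17/96 - 1288 = -123631/96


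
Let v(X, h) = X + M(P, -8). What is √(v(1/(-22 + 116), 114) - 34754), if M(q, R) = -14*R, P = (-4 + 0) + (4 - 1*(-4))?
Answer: I*√306096618/94 ≈ 186.12*I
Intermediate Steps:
P = 4 (P = -4 + (4 + 4) = -4 + 8 = 4)
v(X, h) = 112 + X (v(X, h) = X - 14*(-8) = X + 112 = 112 + X)
√(v(1/(-22 + 116), 114) - 34754) = √((112 + 1/(-22 + 116)) - 34754) = √((112 + 1/94) - 34754) = √(10529/94 - 34754) = √(-3256347/94) = I*√306096618/94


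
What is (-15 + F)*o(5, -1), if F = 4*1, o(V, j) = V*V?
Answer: -275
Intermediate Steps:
o(V, j) = V**2
F = 4
(-15 + F)*o(5, -1) = (-15 + 4)*5**2 = -11*25 = -275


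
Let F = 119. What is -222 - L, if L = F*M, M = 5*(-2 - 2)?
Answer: 2158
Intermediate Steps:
M = -20 (M = 5*(-4) = -20)
L = -2380 (L = 119*(-20) = -2380)
-222 - L = -222 - 1*(-2380) = -222 + 2380 = 2158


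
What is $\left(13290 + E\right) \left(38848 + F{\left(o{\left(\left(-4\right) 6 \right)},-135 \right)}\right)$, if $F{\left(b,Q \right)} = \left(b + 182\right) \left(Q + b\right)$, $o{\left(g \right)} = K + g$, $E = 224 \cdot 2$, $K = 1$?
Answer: $188567788$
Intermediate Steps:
$E = 448$
$o{\left(g \right)} = 1 + g$
$F{\left(b,Q \right)} = \left(182 + b\right) \left(Q + b\right)$
$\left(13290 + E\right) \left(38848 + F{\left(o{\left(\left(-4\right) 6 \right)},-135 \right)}\right) = \left(13290 + 448\right) \left(38848 + \left(\left(1 - 24\right)^{2} + 182 \left(-135\right) + 182 \left(1 - 24\right) - 135 \left(1 - 24\right)\right)\right) = 13738 \left(38848 + \left(\left(1 - 24\right)^{2} - 24570 + 182 \left(1 - 24\right) - 135 \left(1 - 24\right)\right)\right) = 13738 \left(38848 + \left(\left(-23\right)^{2} - 24570 + 182 \left(-23\right) - -3105\right)\right) = 13738 \left(38848 + \left(529 - 24570 - 4186 + 3105\right)\right) = 13738 \left(38848 - 25122\right) = 13738 \cdot 13726 = 188567788$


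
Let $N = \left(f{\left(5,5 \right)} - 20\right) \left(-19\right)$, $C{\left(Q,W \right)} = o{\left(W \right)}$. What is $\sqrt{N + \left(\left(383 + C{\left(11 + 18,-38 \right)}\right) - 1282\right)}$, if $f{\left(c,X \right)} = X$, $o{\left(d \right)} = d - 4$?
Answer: $4 i \sqrt{41} \approx 25.612 i$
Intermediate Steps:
$o{\left(d \right)} = -4 + d$
$C{\left(Q,W \right)} = -4 + W$
$N = 285$ ($N = \left(5 - 20\right) \left(-19\right) = \left(-15\right) \left(-19\right) = 285$)
$\sqrt{N + \left(\left(383 + C{\left(11 + 18,-38 \right)}\right) - 1282\right)} = \sqrt{285 + \left(\left(383 - 42\right) - 1282\right)} = \sqrt{285 + \left(341 - 1282\right)} = \sqrt{285 - 941} = \sqrt{-656} = 4 i \sqrt{41}$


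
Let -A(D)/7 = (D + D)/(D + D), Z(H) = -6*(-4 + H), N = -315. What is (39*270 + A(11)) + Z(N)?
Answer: 12437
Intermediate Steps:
Z(H) = 24 - 6*H
A(D) = -7 (A(D) = -7*(D + D)/(D + D) = -7*2*D/(2*D) = -7*2*D*1/(2*D) = -7*1 = -7)
(39*270 + A(11)) + Z(N) = (39*270 - 7) + (24 - 6*(-315)) = (10530 - 7) + (24 + 1890) = 10523 + 1914 = 12437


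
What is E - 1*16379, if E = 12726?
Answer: -3653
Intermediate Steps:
E - 1*16379 = 12726 - 1*16379 = 12726 - 16379 = -3653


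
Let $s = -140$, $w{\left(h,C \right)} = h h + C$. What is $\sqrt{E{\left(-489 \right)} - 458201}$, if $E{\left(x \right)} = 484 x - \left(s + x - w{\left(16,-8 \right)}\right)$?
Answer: $20 i \sqrt{1735} \approx 833.07 i$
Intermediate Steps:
$w{\left(h,C \right)} = C + h^{2}$ ($w{\left(h,C \right)} = h^{2} + C = C + h^{2}$)
$E{\left(x \right)} = 388 + 483 x$ ($E{\left(x \right)} = 484 x - \left(-388 + x\right) = 388 + 483 x$)
$\sqrt{E{\left(-489 \right)} - 458201} = \sqrt{\left(388 + 483 \left(-489\right)\right) - 458201} = \sqrt{\left(388 - 236187\right) - 458201} = \sqrt{-235799 - 458201} = \sqrt{-694000} = 20 i \sqrt{1735}$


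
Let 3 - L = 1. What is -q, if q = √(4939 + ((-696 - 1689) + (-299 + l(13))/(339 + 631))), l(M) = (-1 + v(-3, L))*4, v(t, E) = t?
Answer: -√96110122/194 ≈ -50.534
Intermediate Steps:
L = 2 (L = 3 - 1*1 = 3 - 1 = 2)
l(M) = -16 (l(M) = (-1 - 3)*4 = -4*4 = -16)
q = √96110122/194 (q = √(4939 + ((-696 - 1689) + (-299 - 16)/(339 + 631))) = √(4939 + (-2385 - 315/970)) = √(4939 + (-2385 - 315*1/970)) = √(4939 + (-2385 - 63/194)) = √(4939 - 462753/194) = √(495413/194) = √96110122/194 ≈ 50.534)
-q = -√96110122/194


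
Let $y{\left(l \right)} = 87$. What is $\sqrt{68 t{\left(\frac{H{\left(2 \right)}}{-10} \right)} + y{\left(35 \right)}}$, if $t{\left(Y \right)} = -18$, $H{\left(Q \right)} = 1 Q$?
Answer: $i \sqrt{1137} \approx 33.719 i$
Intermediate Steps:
$H{\left(Q \right)} = Q$
$\sqrt{68 t{\left(\frac{H{\left(2 \right)}}{-10} \right)} + y{\left(35 \right)}} = \sqrt{68 \left(-18\right) + 87} = \sqrt{-1224 + 87} = \sqrt{-1137} = i \sqrt{1137}$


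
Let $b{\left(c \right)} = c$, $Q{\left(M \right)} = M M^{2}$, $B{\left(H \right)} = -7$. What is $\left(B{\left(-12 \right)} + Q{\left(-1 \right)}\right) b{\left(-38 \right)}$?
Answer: $304$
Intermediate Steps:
$Q{\left(M \right)} = M^{3}$
$\left(B{\left(-12 \right)} + Q{\left(-1 \right)}\right) b{\left(-38 \right)} = \left(-7 + \left(-1\right)^{3}\right) \left(-38\right) = \left(-7 - 1\right) \left(-38\right) = \left(-8\right) \left(-38\right) = 304$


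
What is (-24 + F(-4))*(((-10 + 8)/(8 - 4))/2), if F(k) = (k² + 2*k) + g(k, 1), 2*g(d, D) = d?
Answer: 9/2 ≈ 4.5000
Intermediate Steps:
g(d, D) = d/2
F(k) = k² + 5*k/2 (F(k) = (k² + 2*k) + k/2 = k² + 5*k/2)
(-24 + F(-4))*(((-10 + 8)/(8 - 4))/2) = (-24 + (½)*(-4)*(5 + 2*(-4)))*(((-10 + 8)/(8 - 4))/2) = (-24 + (½)*(-4)*(5 - 8))*(-2/4*(½)) = (-24 + (½)*(-4)*(-3))*(-2*¼*(½)) = (-24 + 6)*(-½*½) = -18*(-¼) = 9/2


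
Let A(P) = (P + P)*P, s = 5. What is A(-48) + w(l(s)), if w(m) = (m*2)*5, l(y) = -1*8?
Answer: 4528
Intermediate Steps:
l(y) = -8
w(m) = 10*m (w(m) = (2*m)*5 = 10*m)
A(P) = 2*P² (A(P) = (2*P)*P = 2*P²)
A(-48) + w(l(s)) = 2*(-48)² + 10*(-8) = 2*2304 - 80 = 4608 - 80 = 4528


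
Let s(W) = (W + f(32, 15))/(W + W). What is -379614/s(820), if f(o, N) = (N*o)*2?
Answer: -31128348/89 ≈ -3.4976e+5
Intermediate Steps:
f(o, N) = 2*N*o
s(W) = (960 + W)/(2*W) (s(W) = (W + 2*15*32)/(W + W) = (W + 960)/((2*W)) = (960 + W)*(1/(2*W)) = (960 + W)/(2*W))
-379614/s(820) = -379614*1640/(960 + 820) = -379614/((½)*(1/820)*1780) = -379614/89/82 = -379614*82/89 = -31128348/89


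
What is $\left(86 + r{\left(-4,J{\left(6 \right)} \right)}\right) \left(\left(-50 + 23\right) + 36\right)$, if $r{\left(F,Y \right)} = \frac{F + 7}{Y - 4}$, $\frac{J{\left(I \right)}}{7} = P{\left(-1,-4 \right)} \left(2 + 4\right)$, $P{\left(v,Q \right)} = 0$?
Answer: $\frac{3069}{4} \approx 767.25$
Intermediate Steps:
$J{\left(I \right)} = 0$ ($J{\left(I \right)} = 7 \cdot 0 \left(2 + 4\right) = 7 \cdot 0 \cdot 6 = 7 \cdot 0 = 0$)
$r{\left(F,Y \right)} = \frac{7 + F}{-4 + Y}$
$\left(86 + r{\left(-4,J{\left(6 \right)} \right)}\right) \left(\left(-50 + 23\right) + 36\right) = \left(86 + \frac{7 - 4}{-4 + 0}\right) \left(\left(-50 + 23\right) + 36\right) = \left(86 + \frac{1}{-4} \cdot 3\right) \left(-27 + 36\right) = \left(86 - \frac{3}{4}\right) 9 = \frac{341}{4} \cdot 9 = \frac{3069}{4}$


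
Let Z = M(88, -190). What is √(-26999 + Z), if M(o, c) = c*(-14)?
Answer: I*√24339 ≈ 156.01*I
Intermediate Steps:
M(o, c) = -14*c
Z = 2660 (Z = -14*(-190) = 2660)
√(-26999 + Z) = √(-26999 + 2660) = √(-24339) = I*√24339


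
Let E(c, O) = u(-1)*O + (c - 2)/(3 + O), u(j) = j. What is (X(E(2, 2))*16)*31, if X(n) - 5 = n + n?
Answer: 496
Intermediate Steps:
E(c, O) = -O + (-2 + c)/(3 + O) (E(c, O) = -O + (c - 2)/(3 + O) = -O + (-2 + c)/(3 + O))
X(n) = 5 + 2*n (X(n) = 5 + (n + n) = 5 + 2*n)
(X(E(2, 2))*16)*31 = ((5 + 2*((-2 + 2 - 1*2² - 3*2)/(3 + 2)))*16)*31 = ((5 + 2*((-2 + 2 - 1*4 - 6)/5))*16)*31 = ((5 + 2*((-2 + 2 - 4 - 6)/5))*16)*31 = ((5 + 2*((⅕)*(-10)))*16)*31 = ((5 + 2*(-2))*16)*31 = ((5 - 4)*16)*31 = (1*16)*31 = 16*31 = 496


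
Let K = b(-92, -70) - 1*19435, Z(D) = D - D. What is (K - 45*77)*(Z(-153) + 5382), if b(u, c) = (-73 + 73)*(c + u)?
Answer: -123247800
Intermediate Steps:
Z(D) = 0
b(u, c) = 0 (b(u, c) = 0*(c + u) = 0)
K = -19435 (K = 0 - 1*19435 = 0 - 19435 = -19435)
(K - 45*77)*(Z(-153) + 5382) = (-19435 - 45*77)*(0 + 5382) = (-19435 - 3465)*5382 = -22900*5382 = -123247800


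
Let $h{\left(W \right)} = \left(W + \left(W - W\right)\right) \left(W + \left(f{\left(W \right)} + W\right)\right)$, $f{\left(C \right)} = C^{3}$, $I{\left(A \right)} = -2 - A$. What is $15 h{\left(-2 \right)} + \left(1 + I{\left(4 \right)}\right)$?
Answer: $355$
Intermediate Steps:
$h{\left(W \right)} = W \left(W^{3} + 2 W\right)$ ($h{\left(W \right)} = \left(W + \left(W - W\right)\right) \left(W + \left(W^{3} + W\right)\right) = \left(W + 0\right) \left(W + \left(W + W^{3}\right)\right) = W \left(W^{3} + 2 W\right)$)
$15 h{\left(-2 \right)} + \left(1 + I{\left(4 \right)}\right) = 15 \left(-2\right)^{2} \left(2 + \left(-2\right)^{2}\right) + \left(1 - 6\right) = 15 \cdot 4 \left(2 + 4\right) + \left(1 - 6\right) = 15 \cdot 4 \cdot 6 + \left(1 - 6\right) = 15 \cdot 24 - 5 = 360 - 5 = 355$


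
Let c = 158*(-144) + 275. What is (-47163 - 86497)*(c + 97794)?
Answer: -10066870220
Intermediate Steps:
c = -22477 (c = -22752 + 275 = -22477)
(-47163 - 86497)*(c + 97794) = (-47163 - 86497)*(-22477 + 97794) = -133660*75317 = -10066870220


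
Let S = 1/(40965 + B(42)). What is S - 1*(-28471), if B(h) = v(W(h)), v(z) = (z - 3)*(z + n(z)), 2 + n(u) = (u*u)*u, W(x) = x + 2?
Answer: 100651561802/3535231 ≈ 28471.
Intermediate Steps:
W(x) = 2 + x
n(u) = -2 + u³ (n(u) = -2 + (u*u)*u = -2 + u²*u = -2 + u³)
v(z) = (-3 + z)*(-2 + z + z³) (v(z) = (z - 3)*(z + (-2 + z³)) = (-3 + z)*(-2 + z + z³))
B(h) = -4 + (2 + h)² + (2 + h)⁴ - 5*h - 3*(2 + h)³ (B(h) = 6 + (2 + h)² + (2 + h)⁴ - 5*(2 + h) - 3*(2 + h)³ = 6 + (2 + h)² + (2 + h)⁴ + (-10 - 5*h) - 3*(2 + h)³ = -4 + (2 + h)² + (2 + h)⁴ - 5*h - 3*(2 + h)³)
S = 1/3535231 (S = 1/(40965 + (-8 + 42⁴ - 5*42 + 5*42³ + 7*42²)) = 1/(40965 + (-8 + 3111696 - 210 + 5*74088 + 7*1764)) = 1/(40965 + (-8 + 3111696 - 210 + 370440 + 12348)) = 1/(40965 + 3494266) = 1/3535231 ≈ 2.8287e-7)
S - 1*(-28471) = 1/3535231 - 1*(-28471) = 1/3535231 + 28471 = 100651561802/3535231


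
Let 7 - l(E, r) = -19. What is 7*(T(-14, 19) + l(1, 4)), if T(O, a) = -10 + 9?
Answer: 175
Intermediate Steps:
l(E, r) = 26 (l(E, r) = 7 - 1*(-19) = 7 + 19 = 26)
T(O, a) = -1
7*(T(-14, 19) + l(1, 4)) = 7*(-1 + 26) = 7*25 = 175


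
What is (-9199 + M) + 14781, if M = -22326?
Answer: -16744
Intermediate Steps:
(-9199 + M) + 14781 = (-9199 - 22326) + 14781 = -31525 + 14781 = -16744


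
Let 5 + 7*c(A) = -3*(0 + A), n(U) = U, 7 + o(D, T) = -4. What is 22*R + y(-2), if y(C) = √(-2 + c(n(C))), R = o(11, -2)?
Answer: -242 + I*√91/7 ≈ -242.0 + 1.3628*I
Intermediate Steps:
o(D, T) = -11 (o(D, T) = -7 - 4 = -11)
c(A) = -5/7 - 3*A/7 (c(A) = -5/7 + (-3*(0 + A))/7 = -5/7 + (-3*A)/7 = -5/7 - 3*A/7)
R = -11
y(C) = √(-19/7 - 3*C/7) (y(C) = √(-2 + (-5/7 - 3*C/7)) = √(-19/7 - 3*C/7))
22*R + y(-2) = 22*(-11) + √(-133 - 21*(-2))/7 = -242 + √(-133 + 42)/7 = -242 + √(-91)/7 = -242 + (I*√91)/7 = -242 + I*√91/7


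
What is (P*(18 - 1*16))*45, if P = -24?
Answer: -2160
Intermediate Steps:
(P*(18 - 1*16))*45 = -24*(18 - 1*16)*45 = -24*(18 - 16)*45 = -24*2*45 = -48*45 = -2160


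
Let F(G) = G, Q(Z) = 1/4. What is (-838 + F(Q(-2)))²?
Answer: 11229201/16 ≈ 7.0183e+5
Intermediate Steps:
Q(Z) = ¼
(-838 + F(Q(-2)))² = (-838 + ¼)² = (-3351/4)² = 11229201/16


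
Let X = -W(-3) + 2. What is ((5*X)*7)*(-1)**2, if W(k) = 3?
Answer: -35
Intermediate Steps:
X = -1 (X = -1*3 + 2 = -3 + 2 = -1)
((5*X)*7)*(-1)**2 = ((5*(-1))*7)*(-1)**2 = -5*7*1 = -35*1 = -35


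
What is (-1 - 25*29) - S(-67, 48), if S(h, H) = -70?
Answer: -656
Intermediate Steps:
(-1 - 25*29) - S(-67, 48) = (-1 - 25*29) - 1*(-70) = (-1 - 725) + 70 = -726 + 70 = -656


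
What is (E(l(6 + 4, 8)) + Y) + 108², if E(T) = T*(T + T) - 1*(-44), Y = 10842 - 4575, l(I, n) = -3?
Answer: 17993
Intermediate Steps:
Y = 6267
E(T) = 44 + 2*T² (E(T) = T*(2*T) + 44 = 2*T² + 44 = 44 + 2*T²)
(E(l(6 + 4, 8)) + Y) + 108² = ((44 + 2*(-3)²) + 6267) + 108² = ((44 + 2*9) + 6267) + 11664 = ((44 + 18) + 6267) + 11664 = (62 + 6267) + 11664 = 6329 + 11664 = 17993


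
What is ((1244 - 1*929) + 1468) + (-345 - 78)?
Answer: 1360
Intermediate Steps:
((1244 - 1*929) + 1468) + (-345 - 78) = ((1244 - 929) + 1468) - 423 = (315 + 1468) - 423 = 1783 - 423 = 1360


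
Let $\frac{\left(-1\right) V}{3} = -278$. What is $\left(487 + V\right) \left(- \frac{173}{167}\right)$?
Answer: $- \frac{228533}{167} \approx -1368.5$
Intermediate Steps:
$V = 834$ ($V = \left(-3\right) \left(-278\right) = 834$)
$\left(487 + V\right) \left(- \frac{173}{167}\right) = \left(487 + 834\right) \left(- \frac{173}{167}\right) = 1321 \left(\left(-173\right) \frac{1}{167}\right) = 1321 \left(- \frac{173}{167}\right) = - \frac{228533}{167}$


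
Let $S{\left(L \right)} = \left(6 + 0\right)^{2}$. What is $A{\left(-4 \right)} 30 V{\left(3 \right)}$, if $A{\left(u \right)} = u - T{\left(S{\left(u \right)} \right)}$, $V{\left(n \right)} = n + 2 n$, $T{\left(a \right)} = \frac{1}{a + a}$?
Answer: $- \frac{4335}{4} \approx -1083.8$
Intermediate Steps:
$S{\left(L \right)} = 36$ ($S{\left(L \right)} = 6^{2} = 36$)
$T{\left(a \right)} = \frac{1}{2 a}$
$V{\left(n \right)} = 3 n$
$A{\left(u \right)} = - \frac{1}{72} + u$ ($A{\left(u \right)} = u - \frac{1}{2 \cdot 36} = u - \frac{1}{2} \cdot \frac{1}{36} = u - \frac{1}{72} = - \frac{1}{72} + u$)
$A{\left(-4 \right)} 30 V{\left(3 \right)} = \left(- \frac{1}{72} - 4\right) 30 \cdot 3 \cdot 3 = \left(- \frac{289}{72}\right) 30 \cdot 9 = \left(- \frac{1445}{12}\right) 9 = - \frac{4335}{4}$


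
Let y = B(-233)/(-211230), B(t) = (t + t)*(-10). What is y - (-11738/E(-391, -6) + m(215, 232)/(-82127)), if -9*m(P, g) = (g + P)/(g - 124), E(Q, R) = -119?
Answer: -43130688352769/437161692492 ≈ -98.661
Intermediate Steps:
B(t) = -20*t (B(t) = (2*t)*(-10) = -20*t)
m(P, g) = -(P + g)/(9*(-124 + g)) (m(P, g) = -(g + P)/(9*(g - 124)) = -(P + g)/(9*(-124 + g)))
y = -466/21123 (y = -20*(-233)/(-211230) = 4660*(-1/211230) = -466/21123 ≈ -0.022061)
y - (-11738/E(-391, -6) + m(215, 232)/(-82127)) = -466/21123 - (-11738/(-119) + ((-1*215 - 1*232)/(9*(-124 + 232)))/(-82127)) = -466/21123 - (-11738*(-1/119) + ((⅑)*(-215 - 232)/108)*(-1/82127)) = -466/21123 - (11738/119 + ((⅑)*(1/108)*(-447))*(-1/82127)) = -466/21123 - (11738/119 - 149/324*(-1/82127)) = -466/21123 - (11738/119 + 149/26609148) = -466/21123 - 1*18372835115/186264036 = -466/21123 - 18372835115/186264036 = -43130688352769/437161692492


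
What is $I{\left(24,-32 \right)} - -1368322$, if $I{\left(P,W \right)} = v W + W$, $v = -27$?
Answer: $1369154$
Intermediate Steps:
$I{\left(P,W \right)} = - 26 W$ ($I{\left(P,W \right)} = - 27 W + W = - 26 W$)
$I{\left(24,-32 \right)} - -1368322 = \left(-26\right) \left(-32\right) - -1368322 = 832 + 1368322 = 1369154$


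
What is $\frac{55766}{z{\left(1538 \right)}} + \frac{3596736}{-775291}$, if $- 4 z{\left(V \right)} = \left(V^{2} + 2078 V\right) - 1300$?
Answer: $- \frac{458435911798}{97970492987} \approx -4.6793$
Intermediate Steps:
$z{\left(V \right)} = 325 - \frac{1039 V}{2} - \frac{V^{2}}{4}$ ($z{\left(V \right)} = - \frac{\left(V^{2} + 2078 V\right) - 1300}{4} = - \frac{-1300 + V^{2} + 2078 V}{4} = 325 - \frac{1039 V}{2} - \frac{V^{2}}{4}$)
$\frac{55766}{z{\left(1538 \right)}} + \frac{3596736}{-775291} = \frac{55766}{325 - 798991 - \frac{1538^{2}}{4}} + \frac{3596736}{-775291} = \frac{55766}{325 - 798991 - 591361} + 3596736 \left(- \frac{1}{775291}\right) = \frac{55766}{325 - 798991 - 591361} - \frac{326976}{70481} = \frac{55766}{-1390027} - \frac{326976}{70481} = 55766 \left(- \frac{1}{1390027}\right) - \frac{326976}{70481} = - \frac{55766}{1390027} - \frac{326976}{70481} = - \frac{458435911798}{97970492987}$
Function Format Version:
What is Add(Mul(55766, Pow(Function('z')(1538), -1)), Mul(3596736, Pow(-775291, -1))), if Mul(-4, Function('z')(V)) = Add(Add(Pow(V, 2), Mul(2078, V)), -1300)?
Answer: Rational(-458435911798, 97970492987) ≈ -4.6793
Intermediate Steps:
Function('z')(V) = Add(325, Mul(Rational(-1039, 2), V), Mul(Rational(-1, 4), Pow(V, 2))) (Function('z')(V) = Mul(Rational(-1, 4), Add(Add(Pow(V, 2), Mul(2078, V)), -1300)) = Mul(Rational(-1, 4), Add(-1300, Pow(V, 2), Mul(2078, V))) = Add(325, Mul(Rational(-1039, 2), V), Mul(Rational(-1, 4), Pow(V, 2))))
Add(Mul(55766, Pow(Function('z')(1538), -1)), Mul(3596736, Pow(-775291, -1))) = Add(Mul(55766, Pow(Add(325, Mul(Rational(-1039, 2), 1538), Mul(Rational(-1, 4), Pow(1538, 2))), -1)), Mul(3596736, Pow(-775291, -1))) = Add(Mul(55766, Pow(Add(325, -798991, Mul(Rational(-1, 4), 2365444)), -1)), Mul(3596736, Rational(-1, 775291))) = Add(Mul(55766, Pow(Add(325, -798991, -591361), -1)), Rational(-326976, 70481)) = Add(Mul(55766, Pow(-1390027, -1)), Rational(-326976, 70481)) = Add(Mul(55766, Rational(-1, 1390027)), Rational(-326976, 70481)) = Add(Rational(-55766, 1390027), Rational(-326976, 70481)) = Rational(-458435911798, 97970492987)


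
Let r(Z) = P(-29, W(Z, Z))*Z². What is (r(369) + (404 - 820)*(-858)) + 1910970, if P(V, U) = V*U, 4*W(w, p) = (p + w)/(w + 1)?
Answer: 221185659/740 ≈ 2.9890e+5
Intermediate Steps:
W(w, p) = (p + w)/(4*(1 + w)) (W(w, p) = ((p + w)/(w + 1))/4 = ((p + w)/(1 + w))/4 = (p + w)/(4*(1 + w)))
P(V, U) = U*V
r(Z) = -29*Z³/(2*(1 + Z)) (r(Z) = (((Z + Z)/(4*(1 + Z)))*(-29))*Z² = (((2*Z)/(4*(1 + Z)))*(-29))*Z² = ((Z/(2*(1 + Z)))*(-29))*Z² = (-29*Z/(2*(1 + Z)))*Z² = -29*Z³/(2*(1 + Z)))
(r(369) + (404 - 820)*(-858)) + 1910970 = (-29*369³/(2 + 2*369) + (404 - 820)*(-858)) + 1910970 = (-29*50243409/(2 + 738) - 416*(-858)) + 1910970 = (-29*50243409/740 + 356928) + 1910970 = (-29*50243409*1/740 + 356928) + 1910970 = (-1457058861/740 + 356928) + 1910970 = -1192932141/740 + 1910970 = 221185659/740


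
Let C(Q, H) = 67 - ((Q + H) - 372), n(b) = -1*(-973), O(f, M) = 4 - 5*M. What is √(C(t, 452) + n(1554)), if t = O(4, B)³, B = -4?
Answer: 8*I*√201 ≈ 113.42*I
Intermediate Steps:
n(b) = 973
t = 13824 (t = (4 - 5*(-4))³ = (4 + 20)³ = 24³ = 13824)
C(Q, H) = 439 - H - Q (C(Q, H) = 67 - ((H + Q) - 372) = 67 - (-372 + H + Q) = 67 + (372 - H - Q) = 439 - H - Q)
√(C(t, 452) + n(1554)) = √((439 - 1*452 - 1*13824) + 973) = √((439 - 452 - 13824) + 973) = √(-13837 + 973) = √(-12864) = 8*I*√201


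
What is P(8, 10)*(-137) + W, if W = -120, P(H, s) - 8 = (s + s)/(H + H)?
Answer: -5549/4 ≈ -1387.3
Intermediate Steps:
P(H, s) = 8 + s/H (P(H, s) = 8 + (s + s)/(H + H) = 8 + (2*s)/((2*H)) = 8 + (2*s)*(1/(2*H)) = 8 + s/H)
P(8, 10)*(-137) + W = (8 + 10/8)*(-137) - 120 = (8 + 10*(1/8))*(-137) - 120 = (8 + 5/4)*(-137) - 120 = (37/4)*(-137) - 120 = -5069/4 - 120 = -5549/4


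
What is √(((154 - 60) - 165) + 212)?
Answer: √141 ≈ 11.874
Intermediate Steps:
√(((154 - 60) - 165) + 212) = √((94 - 165) + 212) = √(-71 + 212) = √141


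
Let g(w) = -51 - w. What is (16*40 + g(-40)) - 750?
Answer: -121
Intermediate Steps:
(16*40 + g(-40)) - 750 = (16*40 + (-51 - 1*(-40))) - 750 = (640 + (-51 + 40)) - 750 = (640 - 11) - 750 = 629 - 750 = -121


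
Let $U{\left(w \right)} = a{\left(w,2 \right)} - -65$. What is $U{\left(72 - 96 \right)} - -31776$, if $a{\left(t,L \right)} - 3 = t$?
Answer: $31820$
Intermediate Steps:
$a{\left(t,L \right)} = 3 + t$
$U{\left(w \right)} = 68 + w$ ($U{\left(w \right)} = \left(3 + w\right) - -65 = \left(3 + w\right) + 65 = 68 + w$)
$U{\left(72 - 96 \right)} - -31776 = \left(68 + \left(72 - 96\right)\right) - -31776 = \left(68 + \left(72 - 96\right)\right) + 31776 = \left(68 - 24\right) + 31776 = 44 + 31776 = 31820$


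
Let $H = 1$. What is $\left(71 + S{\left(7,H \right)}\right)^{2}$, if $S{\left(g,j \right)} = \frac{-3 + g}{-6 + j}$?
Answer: $\frac{123201}{25} \approx 4928.0$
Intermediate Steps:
$S{\left(g,j \right)} = \frac{-3 + g}{-6 + j}$
$\left(71 + S{\left(7,H \right)}\right)^{2} = \left(71 + \frac{-3 + 7}{-6 + 1}\right)^{2} = \left(71 + \frac{1}{-5} \cdot 4\right)^{2} = \left(71 - \frac{4}{5}\right)^{2} = \left(\frac{351}{5}\right)^{2} = \frac{123201}{25}$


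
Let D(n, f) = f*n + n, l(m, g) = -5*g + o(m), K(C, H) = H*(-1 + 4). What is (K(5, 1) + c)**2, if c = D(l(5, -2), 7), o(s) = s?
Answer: 15129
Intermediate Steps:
K(C, H) = 3*H (K(C, H) = H*3 = 3*H)
l(m, g) = m - 5*g (l(m, g) = -5*g + m = m - 5*g)
D(n, f) = n + f*n
c = 120 (c = (5 - 5*(-2))*(1 + 7) = (5 + 10)*8 = 15*8 = 120)
(K(5, 1) + c)**2 = (3*1 + 120)**2 = (3 + 120)**2 = 123**2 = 15129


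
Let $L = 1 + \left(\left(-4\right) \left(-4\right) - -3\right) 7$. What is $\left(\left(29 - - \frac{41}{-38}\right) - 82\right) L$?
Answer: $- \frac{137685}{19} \approx -7246.6$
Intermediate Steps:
$L = 134$ ($L = 1 + \left(16 + 3\right) 7 = 1 + 19 \cdot 7 = 1 + 133 = 134$)
$\left(\left(29 - - \frac{41}{-38}\right) - 82\right) L = \left(\left(29 - - \frac{41}{-38}\right) - 82\right) 134 = \left(\left(29 - \left(-41\right) \left(- \frac{1}{38}\right)\right) - 82\right) 134 = \left(\left(29 - \frac{41}{38}\right) - 82\right) 134 = \left(\frac{1061}{38} - 82\right) 134 = \left(- \frac{2055}{38}\right) 134 = - \frac{137685}{19}$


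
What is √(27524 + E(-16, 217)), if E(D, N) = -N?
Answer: √27307 ≈ 165.25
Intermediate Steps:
√(27524 + E(-16, 217)) = √(27524 - 1*217) = √(27524 - 217) = √27307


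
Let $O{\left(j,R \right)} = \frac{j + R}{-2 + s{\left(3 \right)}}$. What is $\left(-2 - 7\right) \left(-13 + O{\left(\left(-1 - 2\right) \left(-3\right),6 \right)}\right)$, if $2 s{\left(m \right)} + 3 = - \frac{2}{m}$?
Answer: $\frac{3501}{23} \approx 152.22$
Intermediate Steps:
$s{\left(m \right)} = - \frac{3}{2} - \frac{1}{m}$ ($s{\left(m \right)} = - \frac{3}{2} + \frac{\left(-2\right) \frac{1}{m}}{2} = - \frac{3}{2} - \frac{1}{m}$)
$O{\left(j,R \right)} = - \frac{6 R}{23} - \frac{6 j}{23}$ ($O{\left(j,R \right)} = \frac{j + R}{-2 - \frac{11}{6}} = \frac{R + j}{-2 - \frac{11}{6}} = \frac{R + j}{- \frac{23}{6}} = \left(R + j\right) \left(- \frac{6}{23}\right) = - \frac{6 R}{23} - \frac{6 j}{23}$)
$\left(-2 - 7\right) \left(-13 + O{\left(\left(-1 - 2\right) \left(-3\right),6 \right)}\right) = \left(-2 - 7\right) \left(-13 - \left(\frac{36}{23} + \frac{6 \left(-1 - 2\right) \left(-3\right)}{23}\right)\right) = \left(-2 - 7\right) \left(-13 - \left(\frac{36}{23} + \frac{6 \left(\left(-3\right) \left(-3\right)\right)}{23}\right)\right) = - 9 \left(-13 - \frac{90}{23}\right) = \left(-9\right) \left(- \frac{389}{23}\right) = \frac{3501}{23}$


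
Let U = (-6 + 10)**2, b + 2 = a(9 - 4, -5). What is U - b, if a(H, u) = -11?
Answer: 29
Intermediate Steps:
b = -13 (b = -2 - 11 = -13)
U = 16 (U = 4**2 = 16)
U - b = 16 - 1*(-13) = 16 + 13 = 29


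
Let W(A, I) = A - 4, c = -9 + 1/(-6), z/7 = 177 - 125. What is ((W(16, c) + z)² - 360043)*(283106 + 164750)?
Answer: -97931327952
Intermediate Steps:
z = 364 (z = 7*(177 - 125) = 7*52 = 364)
c = -55/6 (c = -9 - ⅙ = -55/6 ≈ -9.1667)
W(A, I) = -4 + A
((W(16, c) + z)² - 360043)*(283106 + 164750) = (((-4 + 16) + 364)² - 360043)*(283106 + 164750) = ((12 + 364)² - 360043)*447856 = (376² - 360043)*447856 = (141376 - 360043)*447856 = -218667*447856 = -97931327952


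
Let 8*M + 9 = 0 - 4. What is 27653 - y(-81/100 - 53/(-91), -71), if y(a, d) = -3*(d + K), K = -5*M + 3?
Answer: 219787/8 ≈ 27473.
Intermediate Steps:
M = -13/8 (M = -9/8 + (0 - 4)/8 = -9/8 + (⅛)*(-4) = -9/8 - ½ = -13/8 ≈ -1.6250)
K = 89/8 (K = -5*(-13/8) + 3 = 65/8 + 3 = 89/8 ≈ 11.125)
y(a, d) = -267/8 - 3*d (y(a, d) = -3*(d + 89/8) = -3*(89/8 + d) = -267/8 - 3*d)
27653 - y(-81/100 - 53/(-91), -71) = 27653 - (-267/8 - 3*(-71)) = 27653 - (-267/8 + 213) = 27653 - 1*1437/8 = 27653 - 1437/8 = 219787/8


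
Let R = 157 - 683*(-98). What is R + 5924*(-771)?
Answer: -4500313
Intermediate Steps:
R = 67091 (R = 157 + 66934 = 67091)
R + 5924*(-771) = 67091 + 5924*(-771) = 67091 - 4567404 = -4500313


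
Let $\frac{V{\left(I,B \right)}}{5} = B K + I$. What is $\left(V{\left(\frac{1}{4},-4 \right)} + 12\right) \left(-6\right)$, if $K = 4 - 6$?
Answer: $- \frac{639}{2} \approx -319.5$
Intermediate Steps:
$K = -2$ ($K = 4 - 6 = -2$)
$V{\left(I,B \right)} = - 10 B + 5 I$ ($V{\left(I,B \right)} = 5 \left(B \left(-2\right) + I\right) = 5 \left(- 2 B + I\right) = 5 \left(I - 2 B\right) = - 10 B + 5 I$)
$\left(V{\left(\frac{1}{4},-4 \right)} + 12\right) \left(-6\right) = \left(\left(\left(-10\right) \left(-4\right) + \frac{5}{4}\right) + 12\right) \left(-6\right) = \left(\left(40 + 5 \cdot \frac{1}{4}\right) + 12\right) \left(-6\right) = \left(\left(40 + \frac{5}{4}\right) + 12\right) \left(-6\right) = \left(\frac{165}{4} + 12\right) \left(-6\right) = \frac{213}{4} \left(-6\right) = - \frac{639}{2}$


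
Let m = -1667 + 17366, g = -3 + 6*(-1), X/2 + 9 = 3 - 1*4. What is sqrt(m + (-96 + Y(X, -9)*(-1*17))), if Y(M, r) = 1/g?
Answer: 2*sqrt(35111)/3 ≈ 124.92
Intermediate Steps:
X = -20 (X = -18 + 2*(3 - 1*4) = -18 + 2*(3 - 4) = -18 + 2*(-1) = -18 - 2 = -20)
g = -9 (g = -3 - 6 = -9)
Y(M, r) = -1/9 (Y(M, r) = 1/(-9) = -1/9)
m = 15699
sqrt(m + (-96 + Y(X, -9)*(-1*17))) = sqrt(15699 + (-96 - (-1)*17/9)) = sqrt(15699 + (-96 - 1/9*(-17))) = sqrt(15699 + (-96 + 17/9)) = sqrt(15699 - 847/9) = sqrt(140444/9) = 2*sqrt(35111)/3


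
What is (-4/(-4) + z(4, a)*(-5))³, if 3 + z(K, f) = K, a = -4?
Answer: -64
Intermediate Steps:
z(K, f) = -3 + K
(-4/(-4) + z(4, a)*(-5))³ = (-4/(-4) + (-3 + 4)*(-5))³ = (-4*(-¼) + 1*(-5))³ = (1 - 5)³ = (-4)³ = -64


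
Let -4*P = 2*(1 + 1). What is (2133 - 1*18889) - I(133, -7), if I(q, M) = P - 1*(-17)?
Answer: -16772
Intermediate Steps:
P = -1 (P = -(1 + 1)/2 = -2/2 = -1/4*4 = -1)
I(q, M) = 16 (I(q, M) = -1 - 1*(-17) = -1 + 17 = 16)
(2133 - 1*18889) - I(133, -7) = (2133 - 1*18889) - 1*16 = (2133 - 18889) - 16 = -16756 - 16 = -16772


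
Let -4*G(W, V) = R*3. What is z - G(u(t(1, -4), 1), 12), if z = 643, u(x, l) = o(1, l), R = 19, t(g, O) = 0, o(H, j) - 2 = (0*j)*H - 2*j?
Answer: 2629/4 ≈ 657.25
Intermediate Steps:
o(H, j) = 2 - 2*j (o(H, j) = 2 + ((0*j)*H - 2*j) = 2 + (0*H - 2*j) = 2 + (0 - 2*j) = 2 - 2*j)
u(x, l) = 2 - 2*l
G(W, V) = -57/4 (G(W, V) = -19*3/4 = -¼*57 = -57/4)
z - G(u(t(1, -4), 1), 12) = 643 - 1*(-57/4) = 643 + 57/4 = 2629/4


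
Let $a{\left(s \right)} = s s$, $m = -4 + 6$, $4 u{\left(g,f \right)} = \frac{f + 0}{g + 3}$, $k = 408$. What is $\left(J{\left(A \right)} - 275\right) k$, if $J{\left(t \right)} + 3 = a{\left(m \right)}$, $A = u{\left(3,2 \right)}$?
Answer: $-111792$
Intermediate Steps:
$u{\left(g,f \right)} = \frac{f}{4 \left(3 + g\right)}$ ($u{\left(g,f \right)} = \frac{\left(f + 0\right) \frac{1}{g + 3}}{4} = \frac{f \frac{1}{3 + g}}{4} = \frac{f}{4 \left(3 + g\right)}$)
$A = \frac{1}{12}$ ($A = \frac{1}{4} \cdot 2 \frac{1}{3 + 3} = \frac{1}{4} \cdot 2 \cdot \frac{1}{6} = \frac{1}{12} \approx 0.083333$)
$m = 2$
$a{\left(s \right)} = s^{2}$
$J{\left(t \right)} = 1$ ($J{\left(t \right)} = -3 + 2^{2} = -3 + 4 = 1$)
$\left(J{\left(A \right)} - 275\right) k = \left(1 - 275\right) 408 = \left(-274\right) 408 = -111792$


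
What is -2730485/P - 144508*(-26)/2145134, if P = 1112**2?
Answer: -605651600419/1326276288448 ≈ -0.45666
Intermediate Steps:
P = 1236544
-2730485/P - 144508*(-26)/2145134 = -2730485/1236544 - 144508*(-26)/2145134 = -2730485*1/1236544 + 3757208*(1/2145134) = -2730485/1236544 + 1878604/1072567 = -605651600419/1326276288448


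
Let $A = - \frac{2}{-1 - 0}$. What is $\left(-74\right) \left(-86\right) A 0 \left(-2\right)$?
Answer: $0$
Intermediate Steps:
$A = 2$ ($A = - \frac{2}{-1 + 0} = - \frac{2}{-1} = \left(-2\right) \left(-1\right) = 2$)
$\left(-74\right) \left(-86\right) A 0 \left(-2\right) = \left(-74\right) \left(-86\right) 2 \cdot 0 \left(-2\right) = 6364 \cdot 0 \left(-2\right) = 6364 \cdot 0 = 0$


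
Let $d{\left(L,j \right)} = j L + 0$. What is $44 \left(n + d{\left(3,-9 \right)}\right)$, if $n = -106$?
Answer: $-5852$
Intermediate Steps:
$d{\left(L,j \right)} = L j$ ($d{\left(L,j \right)} = L j + 0 = L j$)
$44 \left(n + d{\left(3,-9 \right)}\right) = 44 \left(-106 + 3 \left(-9\right)\right) = 44 \left(-106 - 27\right) = 44 \left(-133\right) = -5852$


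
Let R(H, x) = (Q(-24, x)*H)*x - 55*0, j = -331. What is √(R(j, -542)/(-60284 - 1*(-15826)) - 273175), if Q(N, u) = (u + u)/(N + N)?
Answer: I*√4861028419675377/133374 ≈ 522.75*I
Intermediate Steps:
Q(N, u) = u/N (Q(N, u) = (2*u)/((2*N)) = (2*u)*(1/(2*N)) = u/N)
R(H, x) = -H*x²/24 (R(H, x) = ((x/(-24))*H)*x - 55*0 = ((x*(-1/24))*H)*x + 0 = ((-x/24)*H)*x + 0 = (-H*x/24)*x + 0 = -H*x²/24 + 0 = -H*x²/24)
√(R(j, -542)/(-60284 - 1*(-15826)) - 273175) = √((-1/24*(-331)*(-542)²)/(-60284 - 1*(-15826)) - 273175) = √((-1/24*(-331)*293764)/(-60284 + 15826) - 273175) = √((24308971/6)/(-44458) - 273175) = √((24308971/6)*(-1/44458) - 273175) = √(-24308971/266748 - 273175) = √(-72893193871/266748) = I*√4861028419675377/133374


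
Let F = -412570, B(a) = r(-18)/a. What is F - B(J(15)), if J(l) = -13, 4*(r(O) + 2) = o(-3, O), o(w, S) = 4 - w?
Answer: -21453641/52 ≈ -4.1257e+5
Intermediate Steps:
r(O) = -1/4 (r(O) = -2 + (4 - 1*(-3))/4 = -2 + (4 + 3)/4 = -2 + (1/4)*7 = -2 + 7/4 = -1/4)
B(a) = -1/(4*a)
F - B(J(15)) = -412570 - (-1)/(4*(-13)) = -412570 - (-1)*(-1)/(4*13) = -412570 - 1*1/52 = -412570 - 1/52 = -21453641/52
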